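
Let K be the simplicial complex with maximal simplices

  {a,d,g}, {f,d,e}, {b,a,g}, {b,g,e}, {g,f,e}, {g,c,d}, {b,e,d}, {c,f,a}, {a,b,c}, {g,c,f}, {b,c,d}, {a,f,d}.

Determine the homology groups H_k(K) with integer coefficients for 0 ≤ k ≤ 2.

H_0 = Z,  H_1 = Z/2,  H_2 = 0.

Take the total order a < b < c < d < e < f < g on the vertex set. Then K (dimension 2) consists of the simplices:

  0-simplices (7): a, b, c, d, e, f, g
  1-simplices (18): ab, ac, ad, af, ag, bc, bd, be, bg, cd, cf, cg, de, df, dg, ef, eg, fg
  2-simplices (12): abc, abg, acf, adf, adg, bcd, bde, beg, cdg, cfg, def, efg

so the chain groups are C_0 ≅ Z^7, C_1 ≅ Z^18, C_2 ≅ Z^12.

The boundary map ∂_1: C_1 → C_0 sends each edge [p,q] (with p < q) to q − p.
This gives a 7×18 integer matrix of rank 6; reducing to Smith normal form yields diagonal entries (1,1,1,1,1,1).

The boundary map ∂_2: C_2 → C_1 sends each 2-simplex [p,q,r] to [q,r] − [p,r] + [p,q]. For instance
  ∂cfg = fg − cg + cf,
  ∂adf = df − af + ad.
The resulting 18×12 matrix has rank 12, and its Smith normal form has invariant factors (1,1,1,1,1,1,1,1,1,1,1,2).

Now H_k = ker ∂_k / im ∂_{k+1}, so:

  H_0: rank C_0 − rank ∂_1 = 7 − 6 = 1, and the invariant factors of ∂_1 are all 1, so H_0 = Z.
  H_1: rank ker ∂_1 − rank ∂_2 = (18 − 6) − 12 = 0, and ∂_2 has invariant factor 2 > 1, so H_1 = Z/2.
  H_2: rank ker ∂_2 − rank ∂_3 = (12 − 12) − 0 = 0, and there is no ∂_3, so H_2 = 0.

As a check, the Euler characteristic is 7 − 18 + 12 = 1, which agrees with 1 − 0 + 0 = 1.
(K is a triangulation of the real projective plane RP^2.)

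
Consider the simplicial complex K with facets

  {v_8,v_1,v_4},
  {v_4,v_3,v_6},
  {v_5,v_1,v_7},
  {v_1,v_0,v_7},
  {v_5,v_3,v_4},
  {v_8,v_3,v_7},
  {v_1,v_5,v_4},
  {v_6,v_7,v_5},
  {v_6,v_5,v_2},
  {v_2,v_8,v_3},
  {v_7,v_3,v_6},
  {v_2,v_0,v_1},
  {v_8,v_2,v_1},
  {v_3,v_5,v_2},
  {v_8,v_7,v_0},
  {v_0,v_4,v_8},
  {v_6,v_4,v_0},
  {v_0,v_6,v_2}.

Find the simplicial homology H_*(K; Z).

H_0 ≅ Z,  H_1 ≅ Z ⊕ Z/2,  H_2 = 0.

We work with the vertex ordering v_0 < v_1 < v_2 < v_3 < v_4 < v_5 < v_6 < v_7 < v_8. The simplices of K, each written with vertices in increasing order, are:

  0-simplices (9): [v_0], [v_1], [v_2], [v_3], [v_4], [v_5], [v_6], [v_7], [v_8]
  1-simplices (27): (27 of them)
  2-simplices (18): (18 of them)

so the chain groups are C_0 ≅ Z^9, C_1 ≅ Z^27, C_2 ≅ Z^18.

Boundary ∂_1: C_1 → C_0 is given by ∂[p,q] = [q] − [p]. For instance
  ∂[v_3,v_4] = [v_4] − [v_3].
As a 9×27 matrix over Z this has rank 8, with invariant factors (1,1,1,1,1,1,1,1).

Boundary ∂_2: C_2 → C_1 acts by ∂[p,q,r] = [q,r] − [p,r] + [p,q]. For instance
  ∂[v_2,v_5,v_6] = [v_5,v_6] − [v_2,v_6] + [v_2,v_5],
  ∂[v_5,v_6,v_7] = [v_6,v_7] − [v_5,v_7] + [v_5,v_6].
This gives a 27×18 integer matrix of rank 18; reducing to Smith normal form yields diagonal entries (1,1,1,1,1,1,1,1,1,1,1,1,1,1,1,1,1,2).

From H_k ≅ ker(∂_k) / im(∂_{k+1}) we obtain:

  H_0: rank C_0 − rank ∂_1 = 9 − 8 = 1, and the invariant factors of ∂_1 are all 1, so H_0 = Z.
  H_1: rank ker ∂_1 − rank ∂_2 = (27 − 8) − 18 = 1, and ∂_2 has invariant factor 2 > 1, so H_1 = Z ⊕ Z/2.
  H_2: rank ker ∂_2 − rank ∂_3 = (18 − 18) − 0 = 0, and there is no ∂_3, so H_2 = 0.

As a check, the Euler characteristic is 9 − 27 + 18 = 0, which agrees with 1 − 1 + 0 = 0.
(K is a triangulation of the Klein bottle.)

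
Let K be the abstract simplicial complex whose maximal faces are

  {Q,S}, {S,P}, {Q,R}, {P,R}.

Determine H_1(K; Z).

Take the total order P < Q < R < S on the vertex set. Then K (dimension 1) consists of the simplices:

  0-simplices (4): P, Q, R, S
  1-simplices (4): PR, PS, QR, QS

giving chain groups C_0 ≅ Z^4, C_1 ≅ Z^4.

Boundary ∂_1: C_1 → C_0 maps an edge to its endpoints' difference, ∂[p,q] = q − p.
As a 4×4 matrix over Z this has rank 3, with invariant factors (1,1,1).

Computing H_k = (kernel of ∂_k) / (image of ∂_{k+1}):

  H_1: rank ker ∂_1 − rank ∂_2 = (4 − 3) − 0 = 1, and there is no ∂_2, so H_1 ≅ Z.

(K is a triangulation of the circle S^1.)

H_1 ≅ Z.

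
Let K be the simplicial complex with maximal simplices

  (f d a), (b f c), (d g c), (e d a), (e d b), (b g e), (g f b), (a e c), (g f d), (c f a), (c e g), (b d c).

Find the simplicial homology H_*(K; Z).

Fix the vertex order a < b < c < d < e < f < g and write every simplex with vertices in increasing order. Then dim K = 2 and the simplices of K are:

  0-simplices (7): a, b, c, d, e, f, g
  1-simplices (18): ac, ad, ae, af, bc, bd, be, bf, bg, cd, ce, cf, cg, de, df, dg, eg, fg
  2-simplices (12): ace, acf, ade, adf, bcd, bcf, bde, beg, bfg, cdg, ceg, dfg

giving chain groups C_0 ≅ Z^7, C_1 ≅ Z^18, C_2 ≅ Z^12.

The boundary map ∂_1: C_1 → C_0 sends each edge [p,q] (with p < q) to q − p.
The resulting 7×18 matrix has rank 6, and its Smith normal form has invariant factors (1,1,1,1,1,1).

∂_2: C_2 → C_1 maps a triangle to the signed sum of its edges. For instance
  ∂cdg = dg − cg + cd,
  ∂bfg = fg − bg + bf.
The resulting 18×12 matrix has rank 12, and its Smith normal form has invariant factors (1,1,1,1,1,1,1,1,1,1,1,2).

Computing H_k = (kernel of ∂_k) / (image of ∂_{k+1}):

  H_0: rank C_0 − rank ∂_1 = 7 − 6 = 1, and the invariant factors of ∂_1 are all 1, so H_0 = Z.
  H_1: rank ker ∂_1 − rank ∂_2 = (18 − 6) − 12 = 0, and ∂_2 has invariant factor 2 > 1, so H_1 = Z/2.
  H_2: rank ker ∂_2 − rank ∂_3 = (12 − 12) − 0 = 0, and there is no ∂_3, so H_2 = 0.

As a check, the Euler characteristic is 7 − 18 + 12 = 1, which agrees with 1 − 0 + 0 = 1.
(K is a triangulation of the real projective plane RP^2.)

H_0 = Z,  H_1 = Z/2,  H_2 = 0.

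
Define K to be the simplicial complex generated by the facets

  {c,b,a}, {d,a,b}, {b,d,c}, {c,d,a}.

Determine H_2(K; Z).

We work with the vertex ordering a < b < c < d. The simplices of K, each written with vertices in increasing order, are:

  0-simplices (4): a, b, c, d
  1-simplices (6): ab, ac, ad, bc, bd, cd
  2-simplices (4): abc, abd, acd, bcd

so the chain groups are C_0 ≅ Z^4, C_1 ≅ Z^6, C_2 ≅ Z^4.

∂_1: C_1 → C_0 maps an edge to its endpoints' difference, ∂[p,q] = q − p. For instance
  ∂bc = c − b.
The resulting 4×6 matrix has rank 3, and its Smith normal form has invariant factors (1,1,1).

The boundary map ∂_2: C_2 → C_1 maps a triangle to the signed sum of its edges. For instance
  ∂acd = cd − ad + ac,
  ∂abd = bd − ad + ab.
This gives a 6×4 integer matrix of rank 3; reducing to Smith normal form yields diagonal entries (1,1,1).

Now H_k = ker ∂_k / im ∂_{k+1}, so:

  H_2: rank ker ∂_2 − rank ∂_3 = (4 − 3) − 0 = 1, and there is no ∂_3, so H_2 ≅ Z.

(K is a triangulation of the 2-sphere S^2.)

H_2 ≅ Z.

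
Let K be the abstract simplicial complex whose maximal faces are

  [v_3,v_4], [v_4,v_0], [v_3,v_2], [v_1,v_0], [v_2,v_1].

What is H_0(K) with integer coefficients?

Fix the vertex order v_0 < v_1 < v_2 < v_3 < v_4 and write every simplex with vertices in increasing order. Then dim K = 1 and the simplices of K are:

  0-simplices (5): [v_0], [v_1], [v_2], [v_3], [v_4]
  1-simplices (5): [v_0,v_1], [v_0,v_4], [v_1,v_2], [v_2,v_3], [v_3,v_4]

giving chain groups C_0 ≅ Z^5, C_1 ≅ Z^5.

The boundary map ∂_1: C_1 → C_0 maps an edge to its endpoints' difference, ∂[p,q] = q − p.
As a 5×5 matrix over Z this has rank 4, with invariant factors (1,1,1,1).

Computing H_k = (kernel of ∂_k) / (image of ∂_{k+1}):

  H_0: rank C_0 − rank ∂_1 = 5 − 4 = 1, and the invariant factors of ∂_1 are all 1, so H_0 ≅ Z.

H_0 = Z.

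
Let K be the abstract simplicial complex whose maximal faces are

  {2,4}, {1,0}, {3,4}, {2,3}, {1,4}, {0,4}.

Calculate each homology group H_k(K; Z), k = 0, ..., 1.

Take the total order 0 < 1 < 2 < 3 < 4 on the vertex set. Then K (dimension 1) consists of the simplices:

  0-simplices (5): [0], [1], [2], [3], [4]
  1-simplices (6): [0,1], [0,4], [1,4], [2,3], [2,4], [3,4]

so the chain groups are C_0 ≅ Z^5, C_1 ≅ Z^6.

∂_1: C_1 → C_0 maps an edge to its endpoints' difference, ∂[p,q] = q − p. For instance
  ∂[2,4] = [4] − [2].
The 5×6 boundary matrix has rank 4 and Smith normal form diag(1,1,1,1).

From H_k ≅ ker(∂_k) / im(∂_{k+1}) we obtain:

  H_0: rank C_0 − rank ∂_1 = 5 − 4 = 1, and the invariant factors of ∂_1 are all 1, so H_0 ≅ Z.
  H_1: rank ker ∂_1 − rank ∂_2 = (6 − 4) − 0 = 2, and there is no ∂_2, so H_1 ≅ Z^2.

H_0 ≅ Z,  H_1 ≅ Z^2.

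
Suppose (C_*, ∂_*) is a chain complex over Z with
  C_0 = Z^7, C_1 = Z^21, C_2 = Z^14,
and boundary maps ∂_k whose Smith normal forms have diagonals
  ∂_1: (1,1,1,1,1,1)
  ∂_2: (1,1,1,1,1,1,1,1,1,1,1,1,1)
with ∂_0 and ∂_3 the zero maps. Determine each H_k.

H_0: b_0 = 7 − 0 − 6 = 1; torsion from ∂_1 factors > 1: none. So H_0 = Z.
H_1: b_1 = 21 − 6 − 13 = 2; torsion from ∂_2 factors > 1: none. So H_1 = Z^2.
H_2: b_2 = 14 − 13 − 0 = 1; torsion from ∂_3 factors > 1: none. So H_2 = Z.

H_0 = Z,  H_1 = Z^2,  H_2 = Z.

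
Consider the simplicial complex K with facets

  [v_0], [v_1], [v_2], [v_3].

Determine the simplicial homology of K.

H_0 = Z^4.

We work with the vertex ordering v_0 < v_1 < v_2 < v_3. The simplices of K, each written with vertices in increasing order, are:

  0-simplices (4): [v_0], [v_1], [v_2], [v_3]

giving chain groups C_0 ≅ Z^4.

Reading off H_k = ker ∂_k / im ∂_{k+1}:

  H_0: rank C_0 − rank ∂_1 = 4 − 0 = 4, and there is no ∂_1, so H_0 ≅ Z^4.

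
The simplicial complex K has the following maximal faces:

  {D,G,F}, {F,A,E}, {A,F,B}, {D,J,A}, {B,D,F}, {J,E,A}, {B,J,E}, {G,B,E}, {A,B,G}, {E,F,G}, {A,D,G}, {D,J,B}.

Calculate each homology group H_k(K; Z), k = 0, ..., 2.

H_0 ≅ Z,  H_1 ≅ Z/2,  H_2 = 0.

K has 7 vertices, 18 edges, 12 triangles.
rank ∂_0 = 0, rank ∂_1 = 6 ⇒ b_0 = 7 − 0 − 6 = 1; all invariant factors of ∂_1 are 1 so no torsion. So H_0 = Z.
rank ∂_1 = 6, rank ∂_2 = 12 ⇒ b_1 = 18 − 6 − 12 = 0; ∂_2 has invariant factor(s) [2] giving torsion. So H_1 = Z/2.
rank ∂_2 = 12, rank ∂_3 = 0 ⇒ b_2 = 12 − 12 − 0 = 0. So H_2 = 0.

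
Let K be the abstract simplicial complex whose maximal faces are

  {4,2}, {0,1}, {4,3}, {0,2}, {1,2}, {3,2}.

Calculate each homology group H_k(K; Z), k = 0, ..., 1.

We work with the vertex ordering 0 < 1 < 2 < 3 < 4. The simplices of K, each written with vertices in increasing order, are:

  0-simplices (5): [0], [1], [2], [3], [4]
  1-simplices (6): [0,1], [0,2], [1,2], [2,3], [2,4], [3,4]

so the chain groups are C_0 ≅ Z^5, C_1 ≅ Z^6.

∂_1: C_1 → C_0 sends each edge [p,q] (with p < q) to q − p. For instance
  ∂[0,1] = [1] − [0].
As a 5×6 matrix over Z this has rank 4, with invariant factors (1,1,1,1).

Now H_k = ker ∂_k / im ∂_{k+1}, so:

  H_0: rank C_0 − rank ∂_1 = 5 − 4 = 1, and the invariant factors of ∂_1 are all 1, so H_0 ≅ Z.
  H_1: rank ker ∂_1 − rank ∂_2 = (6 − 4) − 0 = 2, and there is no ∂_2, so H_1 ≅ Z^2.

H_0 = Z,  H_1 = Z^2.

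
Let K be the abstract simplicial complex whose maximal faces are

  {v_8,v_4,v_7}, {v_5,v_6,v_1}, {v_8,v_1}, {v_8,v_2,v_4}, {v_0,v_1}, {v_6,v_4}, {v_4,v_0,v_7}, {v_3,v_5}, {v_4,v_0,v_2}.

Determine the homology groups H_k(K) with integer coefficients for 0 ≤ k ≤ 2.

We work with the vertex ordering v_0 < v_1 < v_2 < v_3 < v_4 < v_5 < v_6 < v_7 < v_8. The simplices of K, each written with vertices in increasing order, are:

  0-simplices (9): [v_0], [v_1], [v_2], [v_3], [v_4], [v_5], [v_6], [v_7], [v_8]
  1-simplices (15): (15 of them)
  2-simplices (5): [v_0,v_2,v_4], [v_0,v_4,v_7], [v_1,v_5,v_6], [v_2,v_4,v_8], [v_4,v_7,v_8]

so the chain groups are C_0 ≅ Z^9, C_1 ≅ Z^15, C_2 ≅ Z^5.

∂_1: C_1 → C_0 is given by ∂[p,q] = [q] − [p]. For instance
  ∂[v_7,v_8] = [v_8] − [v_7].
The 9×15 boundary matrix has rank 8 and Smith normal form diag(1,1,1,1,1,1,1,1).

Boundary ∂_2: C_2 → C_1 maps a triangle to the signed sum of its edges. For instance
  ∂[v_0,v_2,v_4] = [v_2,v_4] − [v_0,v_4] + [v_0,v_2],
  ∂[v_0,v_4,v_7] = [v_4,v_7] − [v_0,v_7] + [v_0,v_4].
The resulting 15×5 matrix has rank 5, and its Smith normal form has invariant factors (1,1,1,1,1).

Computing H_k = (kernel of ∂_k) / (image of ∂_{k+1}):

  H_0: rank C_0 − rank ∂_1 = 9 − 8 = 1, and the invariant factors of ∂_1 are all 1, so H_0 = Z.
  H_1: rank ker ∂_1 − rank ∂_2 = (15 − 8) − 5 = 2, and the invariant factors of ∂_2 are all 1, so H_1 = Z^2.
  H_2: rank ker ∂_2 − rank ∂_3 = (5 − 5) − 0 = 0, and there is no ∂_3, so H_2 = 0.

As a check, the Euler characteristic is 9 − 15 + 5 = -1, which agrees with 1 − 2 + 0 = -1.

H_0 = Z,  H_1 = Z^2,  H_2 = 0.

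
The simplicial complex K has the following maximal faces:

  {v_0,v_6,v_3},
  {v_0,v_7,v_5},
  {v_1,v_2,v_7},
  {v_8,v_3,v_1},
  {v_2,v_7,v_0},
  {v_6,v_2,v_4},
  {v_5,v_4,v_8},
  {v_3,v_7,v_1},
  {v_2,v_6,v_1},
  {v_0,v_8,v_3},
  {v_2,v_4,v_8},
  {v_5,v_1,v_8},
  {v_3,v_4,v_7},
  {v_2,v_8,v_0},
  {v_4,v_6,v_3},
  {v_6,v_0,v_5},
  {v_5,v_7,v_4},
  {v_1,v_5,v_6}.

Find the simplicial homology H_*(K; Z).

H_0 ≅ Z,  H_1 ≅ Z^2,  H_2 ≅ Z.

Take the total order v_0 < v_1 < v_2 < v_3 < v_4 < v_5 < v_6 < v_7 < v_8 on the vertex set. Then K (dimension 2) consists of the simplices:

  0-simplices (9): [v_0], [v_1], [v_2], [v_3], [v_4], [v_5], [v_6], [v_7], [v_8]
  1-simplices (27): (27 of them)
  2-simplices (18): (18 of them)

giving chain groups C_0 ≅ Z^9, C_1 ≅ Z^27, C_2 ≅ Z^18.

The boundary map ∂_1: C_1 → C_0 is given by ∂[p,q] = [q] − [p]. For instance
  ∂[v_3,v_4] = [v_4] − [v_3].
The resulting 9×27 matrix has rank 8, and its Smith normal form has invariant factors (1,1,1,1,1,1,1,1).

Boundary ∂_2: C_2 → C_1 sends each 2-simplex [p,q,r] to [q,r] − [p,r] + [p,q]. For instance
  ∂[v_0,v_5,v_7] = [v_5,v_7] − [v_0,v_7] + [v_0,v_5],
  ∂[v_1,v_5,v_8] = [v_5,v_8] − [v_1,v_8] + [v_1,v_5].
The 27×18 boundary matrix has rank 17 and Smith normal form diag(1,1,1,1,1,1,1,1,1,1,1,1,1,1,1,1,1).

Reading off H_k = ker ∂_k / im ∂_{k+1}:

  H_0: rank C_0 − rank ∂_1 = 9 − 8 = 1, and the invariant factors of ∂_1 are all 1, so H_0 ≅ Z.
  H_1: rank ker ∂_1 − rank ∂_2 = (27 − 8) − 17 = 2, and the invariant factors of ∂_2 are all 1, so H_1 ≅ Z^2.
  H_2: rank ker ∂_2 − rank ∂_3 = (18 − 17) − 0 = 1, and there is no ∂_3, so H_2 ≅ Z.

As a check, the Euler characteristic is 9 − 27 + 18 = 0, which agrees with 1 − 2 + 1 = 0.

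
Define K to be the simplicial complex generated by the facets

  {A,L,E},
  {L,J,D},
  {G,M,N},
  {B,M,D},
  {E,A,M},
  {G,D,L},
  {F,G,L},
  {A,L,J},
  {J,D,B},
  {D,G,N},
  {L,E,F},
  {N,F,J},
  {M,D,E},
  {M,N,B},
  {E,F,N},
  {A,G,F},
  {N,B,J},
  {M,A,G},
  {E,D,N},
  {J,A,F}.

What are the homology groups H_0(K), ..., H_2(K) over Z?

H_0 ≅ Z,  H_1 ≅ Z ⊕ Z/2,  H_2 = 0.

K has 10 vertices, 30 edges, 20 triangles.
rank ∂_0 = 0, rank ∂_1 = 9 ⇒ b_0 = 10 − 0 − 9 = 1; all invariant factors of ∂_1 are 1 so no torsion. So H_0 ≅ Z.
rank ∂_1 = 9, rank ∂_2 = 20 ⇒ b_1 = 30 − 9 − 20 = 1; ∂_2 has invariant factor(s) [2] giving torsion. So H_1 ≅ Z ⊕ Z/2.
rank ∂_2 = 20, rank ∂_3 = 0 ⇒ b_2 = 20 − 20 − 0 = 0. So H_2 ≅ 0.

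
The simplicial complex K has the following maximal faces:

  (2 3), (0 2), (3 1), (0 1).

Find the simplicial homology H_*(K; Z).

H_0 ≅ Z,  H_1 ≅ Z.

K has 4 vertices, 4 edges.
rank ∂_0 = 0, rank ∂_1 = 3 ⇒ b_0 = 4 − 0 − 3 = 1; all invariant factors of ∂_1 are 1 so no torsion. So H_0 ≅ Z.
rank ∂_1 = 3, rank ∂_2 = 0 ⇒ b_1 = 4 − 3 − 0 = 1. So H_1 ≅ Z.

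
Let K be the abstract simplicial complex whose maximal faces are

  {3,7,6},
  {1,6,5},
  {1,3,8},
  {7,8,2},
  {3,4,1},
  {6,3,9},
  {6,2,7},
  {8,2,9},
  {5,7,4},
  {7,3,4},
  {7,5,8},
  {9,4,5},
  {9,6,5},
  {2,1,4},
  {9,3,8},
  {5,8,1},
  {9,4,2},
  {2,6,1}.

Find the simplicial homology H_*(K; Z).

K has 9 vertices, 27 edges, 18 triangles.
rank ∂_0 = 0, rank ∂_1 = 8 ⇒ b_0 = 9 − 0 − 8 = 1; all invariant factors of ∂_1 are 1 so no torsion. So H_0 = Z.
rank ∂_1 = 8, rank ∂_2 = 17 ⇒ b_1 = 27 − 8 − 17 = 2; all invariant factors of ∂_2 are 1 so no torsion. So H_1 = Z^2.
rank ∂_2 = 17, rank ∂_3 = 0 ⇒ b_2 = 18 − 17 − 0 = 1. So H_2 = Z.

H_0 = Z,  H_1 = Z^2,  H_2 = Z.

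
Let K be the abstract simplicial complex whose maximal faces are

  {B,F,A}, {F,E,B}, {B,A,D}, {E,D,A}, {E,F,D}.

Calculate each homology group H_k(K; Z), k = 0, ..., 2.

H_0 ≅ Z,  H_1 ≅ Z,  H_2 = 0.

Take the total order A < B < D < E < F on the vertex set. Then K (dimension 2) consists of the simplices:

  0-simplices (5): A, B, D, E, F
  1-simplices (10): AB, AD, AE, AF, BD, BE, BF, DE, DF, EF
  2-simplices (5): ABD, ABF, ADE, BEF, DEF

so the chain groups are C_0 ≅ Z^5, C_1 ≅ Z^10, C_2 ≅ Z^5.

∂_1: C_1 → C_0 sends each edge [p,q] (with p < q) to q − p. For instance
  ∂AE = E − A.
The 5×10 boundary matrix has rank 4 and Smith normal form diag(1,1,1,1).

∂_2: C_2 → C_1 sends each 2-simplex [p,q,r] to [q,r] − [p,r] + [p,q]. For instance
  ∂ABD = BD − AD + AB,
  ∂DEF = EF − DF + DE.
As a 10×5 matrix over Z this has rank 5, with invariant factors (1,1,1,1,1).

Computing H_k = (kernel of ∂_k) / (image of ∂_{k+1}):

  H_0: rank C_0 − rank ∂_1 = 5 − 4 = 1, and the invariant factors of ∂_1 are all 1, so H_0 = Z.
  H_1: rank ker ∂_1 − rank ∂_2 = (10 − 4) − 5 = 1, and the invariant factors of ∂_2 are all 1, so H_1 = Z.
  H_2: rank ker ∂_2 − rank ∂_3 = (5 − 5) − 0 = 0, and there is no ∂_3, so H_2 = 0.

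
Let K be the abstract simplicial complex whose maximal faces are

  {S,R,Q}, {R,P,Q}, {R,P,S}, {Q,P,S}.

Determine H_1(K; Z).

H_1 = 0.

Order the vertices as P < Q < R < S. Listing each simplex with vertices in this order, K has dimension 2 with simplices:

  0-simplices (4): P, Q, R, S
  1-simplices (6): PQ, PR, PS, QR, QS, RS
  2-simplices (4): PQR, PQS, PRS, QRS

Hence C_0 ≅ Z^4, C_1 ≅ Z^6, C_2 ≅ Z^4.

∂_1: C_1 → C_0 sends each edge [p,q] (with p < q) to q − p. For instance
  ∂QR = R − Q.
As a 4×6 matrix over Z this has rank 3, with invariant factors (1,1,1).

The boundary map ∂_2: C_2 → C_1 maps a triangle to the signed sum of its edges. For instance
  ∂PQR = QR − PR + PQ,
  ∂PQS = QS − PS + PQ.
This gives a 6×4 integer matrix of rank 3; reducing to Smith normal form yields diagonal entries (1,1,1).

From H_k ≅ ker(∂_k) / im(∂_{k+1}) we obtain:

  H_1: rank ker ∂_1 − rank ∂_2 = (6 − 3) − 3 = 0, and the invariant factors of ∂_2 are all 1, so H_1 = 0.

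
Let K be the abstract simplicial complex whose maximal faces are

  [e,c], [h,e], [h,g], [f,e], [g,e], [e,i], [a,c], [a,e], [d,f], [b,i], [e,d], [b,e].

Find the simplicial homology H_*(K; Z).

H_0 ≅ Z,  H_1 ≅ Z^4.

We work with the vertex ordering a < b < c < d < e < f < g < h < i. The simplices of K, each written with vertices in increasing order, are:

  0-simplices (9): a, b, c, d, e, f, g, h, i
  1-simplices (12): ac, ae, be, bi, ce, de, df, ef, eg, eh, ei, gh

Hence C_0 ≅ Z^9, C_1 ≅ Z^12.

∂_1: C_1 → C_0 maps an edge to its endpoints' difference, ∂[p,q] = q − p. For instance
  ∂ac = c − a.
This gives a 9×12 integer matrix of rank 8; reducing to Smith normal form yields diagonal entries (1,1,1,1,1,1,1,1).

Now H_k = ker ∂_k / im ∂_{k+1}, so:

  H_0: rank C_0 − rank ∂_1 = 9 − 8 = 1, and the invariant factors of ∂_1 are all 1, so H_0 = Z.
  H_1: rank ker ∂_1 − rank ∂_2 = (12 − 8) − 0 = 4, and there is no ∂_2, so H_1 = Z^4.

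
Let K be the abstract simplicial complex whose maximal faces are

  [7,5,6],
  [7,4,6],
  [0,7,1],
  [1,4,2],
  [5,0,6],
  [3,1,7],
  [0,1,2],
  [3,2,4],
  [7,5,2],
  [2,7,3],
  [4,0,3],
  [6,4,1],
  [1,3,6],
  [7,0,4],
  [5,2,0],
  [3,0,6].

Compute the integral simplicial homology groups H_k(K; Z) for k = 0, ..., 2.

H_0 ≅ Z,  H_1 ≅ Z^2,  H_2 ≅ Z.

Order the vertices as 0 < 1 < 2 < 3 < 4 < 5 < 6 < 7. Listing each simplex with vertices in this order, K has dimension 2 with simplices:

  0-simplices (8): [0], [1], [2], [3], [4], [5], [6], [7]
  1-simplices (24): (24 of them)
  2-simplices (16): [0,1,2], [0,1,7], [0,2,5], [0,3,4], [0,3,6], [0,4,7], [0,5,6], [1,2,4], [1,3,6], [1,3,7], [1,4,6], [2,3,4], [2,3,7], [2,5,7], [4,6,7], [5,6,7]

so the chain groups are C_0 ≅ Z^8, C_1 ≅ Z^24, C_2 ≅ Z^16.

The boundary map ∂_1: C_1 → C_0 sends each edge [p,q] (with p < q) to q − p.
As a 8×24 matrix over Z this has rank 7, with invariant factors (1,1,1,1,1,1,1).

The boundary map ∂_2: C_2 → C_1 acts by ∂[p,q,r] = [q,r] − [p,r] + [p,q]. For instance
  ∂[1,3,7] = [3,7] − [1,7] + [1,3],
  ∂[4,6,7] = [6,7] − [4,7] + [4,6].
The resulting 24×16 matrix has rank 15, and its Smith normal form has invariant factors (1,1,1,1,1,1,1,1,1,1,1,1,1,1,1).

Now H_k = ker ∂_k / im ∂_{k+1}, so:

  H_0: rank C_0 − rank ∂_1 = 8 − 7 = 1, and the invariant factors of ∂_1 are all 1, so H_0 ≅ Z.
  H_1: rank ker ∂_1 − rank ∂_2 = (24 − 7) − 15 = 2, and the invariant factors of ∂_2 are all 1, so H_1 ≅ Z^2.
  H_2: rank ker ∂_2 − rank ∂_3 = (16 − 15) − 0 = 1, and there is no ∂_3, so H_2 ≅ Z.

As a check, the Euler characteristic is 8 − 24 + 16 = 0, which agrees with 1 − 2 + 1 = 0.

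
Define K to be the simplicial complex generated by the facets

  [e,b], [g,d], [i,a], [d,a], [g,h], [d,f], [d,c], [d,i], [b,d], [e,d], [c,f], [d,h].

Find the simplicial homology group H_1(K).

H_1 = Z^4.

Fix the vertex order a < b < c < d < e < f < g < h < i and write every simplex with vertices in increasing order. Then dim K = 1 and the simplices of K are:

  0-simplices (9): a, b, c, d, e, f, g, h, i
  1-simplices (12): ad, ai, bd, be, cd, cf, de, df, dg, dh, di, gh

giving chain groups C_0 ≅ Z^9, C_1 ≅ Z^12.

The boundary map ∂_1: C_1 → C_0 sends each edge [p,q] (with p < q) to q − p. For instance
  ∂be = e − b.
As a 9×12 matrix over Z this has rank 8, with invariant factors (1,1,1,1,1,1,1,1).

Reading off H_k = ker ∂_k / im ∂_{k+1}:

  H_1: rank ker ∂_1 − rank ∂_2 = (12 − 8) − 0 = 4, and there is no ∂_2, so H_1 = Z^4.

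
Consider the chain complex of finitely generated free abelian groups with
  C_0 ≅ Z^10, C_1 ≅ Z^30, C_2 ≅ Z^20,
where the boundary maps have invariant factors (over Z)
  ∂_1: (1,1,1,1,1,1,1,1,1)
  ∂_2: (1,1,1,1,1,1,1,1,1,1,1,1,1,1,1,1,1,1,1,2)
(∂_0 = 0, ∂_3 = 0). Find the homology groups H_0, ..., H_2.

H_0: b_0 = 10 − 0 − 9 = 1; torsion from ∂_1 factors > 1: none. So H_0 ≅ Z.
H_1: b_1 = 30 − 9 − 20 = 1; torsion from ∂_2 factors > 1: [2]. So H_1 ≅ Z ⊕ Z/2.
H_2: b_2 = 20 − 20 − 0 = 0; torsion from ∂_3 factors > 1: none. So H_2 ≅ 0.

H_0 ≅ Z,  H_1 ≅ Z ⊕ Z/2,  H_2 = 0.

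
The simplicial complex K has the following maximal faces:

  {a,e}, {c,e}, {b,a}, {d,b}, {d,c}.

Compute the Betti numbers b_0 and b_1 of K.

Fix the vertex order a < b < c < d < e and write every simplex with vertices in increasing order. Then dim K = 1 and the simplices of K are:

  0-simplices (5): a, b, c, d, e
  1-simplices (5): ab, ae, bd, cd, ce

giving chain groups C_0 ≅ Z^5, C_1 ≅ Z^5.

Boundary ∂_1: C_1 → C_0 is given by ∂[p,q] = [q] − [p]. For instance
  ∂ae = e − a.
The 5×5 boundary matrix has rank 4 and Smith normal form diag(1,1,1,1).

Now H_k = ker ∂_k / im ∂_{k+1}, so:

  H_0: rank C_0 − rank ∂_1 = 5 − 4 = 1, and the invariant factors of ∂_1 are all 1, so H_0 ≅ Z.
  H_1: rank ker ∂_1 − rank ∂_2 = (5 − 4) − 0 = 1, and there is no ∂_2, so H_1 ≅ Z.

As a check, the Euler characteristic is 5 − 5 = 0, which agrees with 1 − 1 = 0.

Hence the Betti numbers are b_0 = 1, b_1 = 1.

b_0 = 1, b_1 = 1.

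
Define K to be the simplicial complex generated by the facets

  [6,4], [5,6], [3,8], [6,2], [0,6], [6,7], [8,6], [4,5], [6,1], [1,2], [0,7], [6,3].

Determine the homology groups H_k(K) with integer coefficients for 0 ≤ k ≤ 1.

Fix the vertex order 0 < 1 < 2 < 3 < 4 < 5 < 6 < 7 < 8 and write every simplex with vertices in increasing order. Then dim K = 1 and the simplices of K are:

  0-simplices (9): [0], [1], [2], [3], [4], [5], [6], [7], [8]
  1-simplices (12): [0,6], [0,7], [1,2], [1,6], [2,6], [3,6], [3,8], [4,5], [4,6], [5,6], [6,7], [6,8]

Hence C_0 ≅ Z^9, C_1 ≅ Z^12.

The boundary map ∂_1: C_1 → C_0 sends each edge [p,q] (with p < q) to q − p.
This gives a 9×12 integer matrix of rank 8; reducing to Smith normal form yields diagonal entries (1,1,1,1,1,1,1,1).

Reading off H_k = ker ∂_k / im ∂_{k+1}:

  H_0: rank C_0 − rank ∂_1 = 9 − 8 = 1, and the invariant factors of ∂_1 are all 1, so H_0 ≅ Z.
  H_1: rank ker ∂_1 − rank ∂_2 = (12 − 8) − 0 = 4, and there is no ∂_2, so H_1 ≅ Z^4.

(K is a triangulation of a wedge of 4 circles.)

H_0 ≅ Z,  H_1 ≅ Z^4.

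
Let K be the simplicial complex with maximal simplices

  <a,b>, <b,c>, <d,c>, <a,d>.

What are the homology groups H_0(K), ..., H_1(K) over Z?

H_0 ≅ Z,  H_1 ≅ Z.

K has 4 vertices, 4 edges.
rank ∂_0 = 0, rank ∂_1 = 3 ⇒ b_0 = 4 − 0 − 3 = 1; all invariant factors of ∂_1 are 1 so no torsion. So H_0 = Z.
rank ∂_1 = 3, rank ∂_2 = 0 ⇒ b_1 = 4 − 3 − 0 = 1. So H_1 = Z.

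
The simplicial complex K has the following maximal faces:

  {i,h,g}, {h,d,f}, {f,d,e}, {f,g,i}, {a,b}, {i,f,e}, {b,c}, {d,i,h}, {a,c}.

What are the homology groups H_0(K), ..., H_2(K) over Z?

Take the total order a < b < c < d < e < f < g < h < i on the vertex set. Then K (dimension 2) consists of the simplices:

  0-simplices (9): a, b, c, d, e, f, g, h, i
  1-simplices (15): ab, ac, bc, de, df, dh, di, ef, ei, fg, fh, fi, gh, gi, hi
  2-simplices (6): def, dfh, dhi, efi, fgi, ghi

so the chain groups are C_0 ≅ Z^9, C_1 ≅ Z^15, C_2 ≅ Z^6.

Boundary ∂_1: C_1 → C_0 sends each edge [p,q] (with p < q) to q − p.
This gives a 9×15 integer matrix of rank 7; reducing to Smith normal form yields diagonal entries (1,1,1,1,1,1,1).

∂_2: C_2 → C_1 acts by ∂[p,q,r] = [q,r] − [p,r] + [p,q]. For instance
  ∂dhi = hi − di + dh,
  ∂fgi = gi − fi + fg.
As a 15×6 matrix over Z this has rank 6, with invariant factors (1,1,1,1,1,1).

Now H_k = ker ∂_k / im ∂_{k+1}, so:

  H_0: rank C_0 − rank ∂_1 = 9 − 7 = 2, and the invariant factors of ∂_1 are all 1, so H_0 = Z^2.
  H_1: rank ker ∂_1 − rank ∂_2 = (15 − 7) − 6 = 2, and the invariant factors of ∂_2 are all 1, so H_1 = Z^2.
  H_2: rank ker ∂_2 − rank ∂_3 = (6 − 6) − 0 = 0, and there is no ∂_3, so H_2 = 0.

H_0 = Z^2,  H_1 = Z^2,  H_2 = 0.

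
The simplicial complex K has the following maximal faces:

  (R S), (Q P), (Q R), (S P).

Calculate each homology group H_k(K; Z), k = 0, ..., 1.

H_0 ≅ Z,  H_1 ≅ Z.

K has 4 vertices, 4 edges.
rank ∂_0 = 0, rank ∂_1 = 3 ⇒ b_0 = 4 − 0 − 3 = 1; all invariant factors of ∂_1 are 1 so no torsion. So H_0 = Z.
rank ∂_1 = 3, rank ∂_2 = 0 ⇒ b_1 = 4 − 3 − 0 = 1. So H_1 = Z.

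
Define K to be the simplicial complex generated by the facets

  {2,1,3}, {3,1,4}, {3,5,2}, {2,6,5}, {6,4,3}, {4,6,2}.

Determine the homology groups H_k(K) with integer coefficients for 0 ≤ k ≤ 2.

H_0 ≅ Z,  H_1 ≅ Z,  H_2 = 0.

Order the vertices as 1 < 2 < 3 < 4 < 5 < 6. Listing each simplex with vertices in this order, K has dimension 2 with simplices:

  0-simplices (6): [1], [2], [3], [4], [5], [6]
  1-simplices (12): [1,2], [1,3], [1,4], [2,3], [2,4], [2,5], [2,6], [3,4], [3,5], [3,6], [4,6], [5,6]
  2-simplices (6): [1,2,3], [1,3,4], [2,3,5], [2,4,6], [2,5,6], [3,4,6]

so the chain groups are C_0 ≅ Z^6, C_1 ≅ Z^12, C_2 ≅ Z^6.

The boundary map ∂_1: C_1 → C_0 sends each edge [p,q] (with p < q) to q − p. For instance
  ∂[2,6] = [6] − [2].
As a 6×12 matrix over Z this has rank 5, with invariant factors (1,1,1,1,1).

∂_2: C_2 → C_1 sends each 2-simplex [p,q,r] to [q,r] − [p,r] + [p,q]. For instance
  ∂[2,5,6] = [5,6] − [2,6] + [2,5],
  ∂[3,4,6] = [4,6] − [3,6] + [3,4].
The resulting 12×6 matrix has rank 6, and its Smith normal form has invariant factors (1,1,1,1,1,1).

Computing H_k = (kernel of ∂_k) / (image of ∂_{k+1}):

  H_0: rank C_0 − rank ∂_1 = 6 − 5 = 1, and the invariant factors of ∂_1 are all 1, so H_0 = Z.
  H_1: rank ker ∂_1 − rank ∂_2 = (12 − 5) − 6 = 1, and the invariant factors of ∂_2 are all 1, so H_1 = Z.
  H_2: rank ker ∂_2 − rank ∂_3 = (6 − 6) − 0 = 0, and there is no ∂_3, so H_2 = 0.

(K is a triangulation of the cylinder S^1 x I.)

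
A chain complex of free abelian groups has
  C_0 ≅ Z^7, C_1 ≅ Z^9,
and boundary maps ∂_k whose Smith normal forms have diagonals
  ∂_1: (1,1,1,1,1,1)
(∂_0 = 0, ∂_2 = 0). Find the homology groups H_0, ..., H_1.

H_0: b_0 = 7 − 0 − 6 = 1; torsion from ∂_1 factors > 1: none. So H_0 = Z.
H_1: b_1 = 9 − 6 − 0 = 3; torsion from ∂_2 factors > 1: none. So H_1 = Z^3.

H_0 = Z,  H_1 = Z^3.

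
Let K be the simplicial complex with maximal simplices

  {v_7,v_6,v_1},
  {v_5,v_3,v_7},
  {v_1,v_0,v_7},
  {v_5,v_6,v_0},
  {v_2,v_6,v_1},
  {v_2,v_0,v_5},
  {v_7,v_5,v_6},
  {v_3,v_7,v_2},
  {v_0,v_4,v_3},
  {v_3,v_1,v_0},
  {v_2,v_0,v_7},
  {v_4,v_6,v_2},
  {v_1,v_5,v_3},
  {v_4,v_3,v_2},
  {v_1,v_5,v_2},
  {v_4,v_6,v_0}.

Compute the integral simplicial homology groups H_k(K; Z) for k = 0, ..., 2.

H_0 = Z,  H_1 = Z^2,  H_2 = Z.

Fix the vertex order v_0 < v_1 < v_2 < v_3 < v_4 < v_5 < v_6 < v_7 and write every simplex with vertices in increasing order. Then dim K = 2 and the simplices of K are:

  0-simplices (8): [v_0], [v_1], [v_2], [v_3], [v_4], [v_5], [v_6], [v_7]
  1-simplices (24): (24 of them)
  2-simplices (16): (16 of them)

so the chain groups are C_0 ≅ Z^8, C_1 ≅ Z^24, C_2 ≅ Z^16.

∂_1: C_1 → C_0 sends each edge [p,q] (with p < q) to q − p. For instance
  ∂[v_2,v_5] = [v_5] − [v_2].
This gives a 8×24 integer matrix of rank 7; reducing to Smith normal form yields diagonal entries (1,1,1,1,1,1,1).

Boundary ∂_2: C_2 → C_1 acts by ∂[p,q,r] = [q,r] − [p,r] + [p,q]. For instance
  ∂[v_1,v_6,v_7] = [v_6,v_7] − [v_1,v_7] + [v_1,v_6],
  ∂[v_1,v_3,v_5] = [v_3,v_5] − [v_1,v_5] + [v_1,v_3].
As a 24×16 matrix over Z this has rank 15, with invariant factors (1,1,1,1,1,1,1,1,1,1,1,1,1,1,1).

Now H_k = ker ∂_k / im ∂_{k+1}, so:

  H_0: rank C_0 − rank ∂_1 = 8 − 7 = 1, and the invariant factors of ∂_1 are all 1, so H_0 = Z.
  H_1: rank ker ∂_1 − rank ∂_2 = (24 − 7) − 15 = 2, and the invariant factors of ∂_2 are all 1, so H_1 = Z^2.
  H_2: rank ker ∂_2 − rank ∂_3 = (16 − 15) − 0 = 1, and there is no ∂_3, so H_2 = Z.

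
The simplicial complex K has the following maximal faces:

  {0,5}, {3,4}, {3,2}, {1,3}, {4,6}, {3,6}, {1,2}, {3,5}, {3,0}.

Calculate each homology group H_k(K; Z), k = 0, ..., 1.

We work with the vertex ordering 0 < 1 < 2 < 3 < 4 < 5 < 6. The simplices of K, each written with vertices in increasing order, are:

  0-simplices (7): [0], [1], [2], [3], [4], [5], [6]
  1-simplices (9): [0,3], [0,5], [1,2], [1,3], [2,3], [3,4], [3,5], [3,6], [4,6]

so the chain groups are C_0 ≅ Z^7, C_1 ≅ Z^9.

∂_1: C_1 → C_0 sends each edge [p,q] (with p < q) to q − p. For instance
  ∂[1,2] = [2] − [1].
The 7×9 boundary matrix has rank 6 and Smith normal form diag(1,1,1,1,1,1).

Computing H_k = (kernel of ∂_k) / (image of ∂_{k+1}):

  H_0: rank C_0 − rank ∂_1 = 7 − 6 = 1, and the invariant factors of ∂_1 are all 1, so H_0 ≅ Z.
  H_1: rank ker ∂_1 − rank ∂_2 = (9 − 6) − 0 = 3, and there is no ∂_2, so H_1 ≅ Z^3.

H_0 = Z,  H_1 = Z^3.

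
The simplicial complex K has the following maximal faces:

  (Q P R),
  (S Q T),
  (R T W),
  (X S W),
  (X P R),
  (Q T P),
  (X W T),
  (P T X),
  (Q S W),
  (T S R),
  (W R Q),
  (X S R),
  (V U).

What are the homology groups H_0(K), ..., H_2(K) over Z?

H_0 ≅ Z^2,  H_1 ≅ Z/2Z,  H_2 = 0.

We work with the vertex ordering P < Q < R < S < T < U < V < W < X. The simplices of K, each written with vertices in increasing order, are:

  0-simplices (9): P, Q, R, S, T, U, V, W, X
  1-simplices (19): PQ, PR, PT, PX, QR, QS, QT, QW, RS, RT, RW, RX, ST, SW, SX, TW, TX, UV, WX
  2-simplices (12): PQR, PQT, PRX, PTX, QRW, QST, QSW, RST, RSX, RTW, SWX, TWX

giving chain groups C_0 ≅ Z^9, C_1 ≅ Z^19, C_2 ≅ Z^12.

Boundary ∂_1: C_1 → C_0 sends each edge [p,q] (with p < q) to q − p.
The 9×19 boundary matrix has rank 7 and Smith normal form diag(1,1,1,1,1,1,1).

∂_2: C_2 → C_1 acts by ∂[p,q,r] = [q,r] − [p,r] + [p,q]. For instance
  ∂PRX = RX − PX + PR,
  ∂PQT = QT − PT + PQ.
As a 19×12 matrix over Z this has rank 12, with invariant factors (1,1,1,1,1,1,1,1,1,1,1,2).

Reading off H_k = ker ∂_k / im ∂_{k+1}:

  H_0: rank C_0 − rank ∂_1 = 9 − 7 = 2, and the invariant factors of ∂_1 are all 1, so H_0 = Z^2.
  H_1: rank ker ∂_1 − rank ∂_2 = (19 − 7) − 12 = 0, and ∂_2 has invariant factor 2 > 1, so H_1 = Z/2Z.
  H_2: rank ker ∂_2 − rank ∂_3 = (12 − 12) − 0 = 0, and there is no ∂_3, so H_2 = 0.

As a check, the Euler characteristic is 9 − 19 + 12 = 2, which agrees with 2 − 0 + 0 = 2.
(K is a triangulation of the disjoint union of the real projective plane RP^2 and the 1-simplex.)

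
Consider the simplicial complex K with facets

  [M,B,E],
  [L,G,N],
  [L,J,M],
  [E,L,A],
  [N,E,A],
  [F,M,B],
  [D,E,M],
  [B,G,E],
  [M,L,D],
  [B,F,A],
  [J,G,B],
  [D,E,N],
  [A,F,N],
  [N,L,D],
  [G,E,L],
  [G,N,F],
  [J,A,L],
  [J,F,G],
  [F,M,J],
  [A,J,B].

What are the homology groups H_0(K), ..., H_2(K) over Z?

H_0 = Z,  H_1 = Z ⊕ Z_2,  H_2 = 0.

K has 10 vertices, 30 edges, 20 triangles.
rank ∂_0 = 0, rank ∂_1 = 9 ⇒ b_0 = 10 − 0 − 9 = 1; all invariant factors of ∂_1 are 1 so no torsion. So H_0 ≅ Z.
rank ∂_1 = 9, rank ∂_2 = 20 ⇒ b_1 = 30 − 9 − 20 = 1; ∂_2 has invariant factor(s) [2] giving torsion. So H_1 ≅ Z ⊕ Z_2.
rank ∂_2 = 20, rank ∂_3 = 0 ⇒ b_2 = 20 − 20 − 0 = 0. So H_2 ≅ 0.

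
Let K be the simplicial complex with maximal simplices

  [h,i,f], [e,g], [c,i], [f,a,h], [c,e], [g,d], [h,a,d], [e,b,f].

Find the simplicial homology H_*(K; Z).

Fix the vertex order a < b < c < d < e < f < g < h < i and write every simplex with vertices in increasing order. Then dim K = 2 and the simplices of K are:

  0-simplices (9): a, b, c, d, e, f, g, h, i
  1-simplices (14): ad, af, ah, be, bf, ce, ci, dg, dh, ef, eg, fh, fi, hi
  2-simplices (4): adh, afh, bef, fhi

giving chain groups C_0 ≅ Z^9, C_1 ≅ Z^14, C_2 ≅ Z^4.

∂_1: C_1 → C_0 sends each edge [p,q] (with p < q) to q − p. For instance
  ∂ad = d − a.
As a 9×14 matrix over Z this has rank 8, with invariant factors (1,1,1,1,1,1,1,1).

Boundary ∂_2: C_2 → C_1 sends each 2-simplex [p,q,r] to [q,r] − [p,r] + [p,q]. For instance
  ∂afh = fh − ah + af,
  ∂fhi = hi − fi + fh.
As a 14×4 matrix over Z this has rank 4, with invariant factors (1,1,1,1).

Computing H_k = (kernel of ∂_k) / (image of ∂_{k+1}):

  H_0: rank C_0 − rank ∂_1 = 9 − 8 = 1, and the invariant factors of ∂_1 are all 1, so H_0 = Z.
  H_1: rank ker ∂_1 − rank ∂_2 = (14 − 8) − 4 = 2, and the invariant factors of ∂_2 are all 1, so H_1 = Z^2.
  H_2: rank ker ∂_2 − rank ∂_3 = (4 − 4) − 0 = 0, and there is no ∂_3, so H_2 = 0.

H_0 = Z,  H_1 = Z^2,  H_2 = 0.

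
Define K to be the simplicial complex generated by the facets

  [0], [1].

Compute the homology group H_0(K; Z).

We work with the vertex ordering 0 < 1. The simplices of K, each written with vertices in increasing order, are:

  0-simplices (2): [0], [1]

so the chain groups are C_0 ≅ Z^2.

Computing H_k = (kernel of ∂_k) / (image of ∂_{k+1}):

  H_0: rank C_0 − rank ∂_1 = 2 − 0 = 2, and there is no ∂_1, so H_0 ≅ Z^2.

H_0 = Z^2.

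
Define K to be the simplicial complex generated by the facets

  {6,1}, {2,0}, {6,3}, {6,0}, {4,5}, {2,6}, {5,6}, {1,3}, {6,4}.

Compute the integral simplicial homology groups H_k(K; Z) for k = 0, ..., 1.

We work with the vertex ordering 0 < 1 < 2 < 3 < 4 < 5 < 6. The simplices of K, each written with vertices in increasing order, are:

  0-simplices (7): [0], [1], [2], [3], [4], [5], [6]
  1-simplices (9): [0,2], [0,6], [1,3], [1,6], [2,6], [3,6], [4,5], [4,6], [5,6]

Hence C_0 ≅ Z^7, C_1 ≅ Z^9.

The boundary map ∂_1: C_1 → C_0 maps an edge to its endpoints' difference, ∂[p,q] = q − p.
The 7×9 boundary matrix has rank 6 and Smith normal form diag(1,1,1,1,1,1).

Now H_k = ker ∂_k / im ∂_{k+1}, so:

  H_0: rank C_0 − rank ∂_1 = 7 − 6 = 1, and the invariant factors of ∂_1 are all 1, so H_0 = Z.
  H_1: rank ker ∂_1 − rank ∂_2 = (9 − 6) − 0 = 3, and there is no ∂_2, so H_1 = Z^3.

As a check, the Euler characteristic is 7 − 9 = -2, which agrees with 1 − 3 = -2.

H_0 ≅ Z,  H_1 ≅ Z^3.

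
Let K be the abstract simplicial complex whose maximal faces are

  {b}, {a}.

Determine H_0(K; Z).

Order the vertices as a < b. Listing each simplex with vertices in this order, K has dimension 0 with simplices:

  0-simplices (2): a, b

Hence C_0 ≅ Z^2.

From H_k ≅ ker(∂_k) / im(∂_{k+1}) we obtain:

  H_0: rank C_0 − rank ∂_1 = 2 − 0 = 2, and there is no ∂_1, so H_0 ≅ Z^2.

H_0 ≅ Z^2.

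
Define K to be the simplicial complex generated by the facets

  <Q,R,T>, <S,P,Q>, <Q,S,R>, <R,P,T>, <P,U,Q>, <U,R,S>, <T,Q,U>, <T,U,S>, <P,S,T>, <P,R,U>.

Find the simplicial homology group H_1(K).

H_1 ≅ Z/2.

Order the vertices as P < Q < R < S < T < U. Listing each simplex with vertices in this order, K has dimension 2 with simplices:

  0-simplices (6): P, Q, R, S, T, U
  1-simplices (15): PQ, PR, PS, PT, PU, QR, QS, QT, QU, RS, RT, RU, ST, SU, TU
  2-simplices (10): PQS, PQU, PRT, PRU, PST, QRS, QRT, QTU, RSU, STU

so the chain groups are C_0 ≅ Z^6, C_1 ≅ Z^15, C_2 ≅ Z^10.

Boundary ∂_1: C_1 → C_0 sends each edge [p,q] (with p < q) to q − p.
The resulting 6×15 matrix has rank 5, and its Smith normal form has invariant factors (1,1,1,1,1).

∂_2: C_2 → C_1 sends each 2-simplex [p,q,r] to [q,r] − [p,r] + [p,q]. For instance
  ∂PRU = RU − PU + PR,
  ∂QRT = RT − QT + QR.
The 15×10 boundary matrix has rank 10 and Smith normal form diag(1,1,1,1,1,1,1,1,1,2).

Now H_k = ker ∂_k / im ∂_{k+1}, so:

  H_1: rank ker ∂_1 − rank ∂_2 = (15 − 5) − 10 = 0, and ∂_2 has invariant factor 2 > 1, so H_1 = Z/2.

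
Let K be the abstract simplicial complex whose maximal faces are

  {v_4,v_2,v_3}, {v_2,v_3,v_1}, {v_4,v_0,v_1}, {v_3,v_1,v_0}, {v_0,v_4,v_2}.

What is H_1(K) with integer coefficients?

H_1 ≅ Z.

Take the total order v_0 < v_1 < v_2 < v_3 < v_4 on the vertex set. Then K (dimension 2) consists of the simplices:

  0-simplices (5): [v_0], [v_1], [v_2], [v_3], [v_4]
  1-simplices (10): [v_0,v_1], [v_0,v_2], [v_0,v_3], [v_0,v_4], [v_1,v_2], [v_1,v_3], [v_1,v_4], [v_2,v_3], [v_2,v_4], [v_3,v_4]
  2-simplices (5): [v_0,v_1,v_3], [v_0,v_1,v_4], [v_0,v_2,v_4], [v_1,v_2,v_3], [v_2,v_3,v_4]

so the chain groups are C_0 ≅ Z^5, C_1 ≅ Z^10, C_2 ≅ Z^5.

∂_1: C_1 → C_0 maps an edge to its endpoints' difference, ∂[p,q] = q − p.
This gives a 5×10 integer matrix of rank 4; reducing to Smith normal form yields diagonal entries (1,1,1,1).

∂_2: C_2 → C_1 acts by ∂[p,q,r] = [q,r] − [p,r] + [p,q]. For instance
  ∂[v_0,v_1,v_3] = [v_1,v_3] − [v_0,v_3] + [v_0,v_1],
  ∂[v_0,v_1,v_4] = [v_1,v_4] − [v_0,v_4] + [v_0,v_1].
As a 10×5 matrix over Z this has rank 5, with invariant factors (1,1,1,1,1).

Now H_k = ker ∂_k / im ∂_{k+1}, so:

  H_1: rank ker ∂_1 − rank ∂_2 = (10 − 4) − 5 = 1, and the invariant factors of ∂_2 are all 1, so H_1 ≅ Z.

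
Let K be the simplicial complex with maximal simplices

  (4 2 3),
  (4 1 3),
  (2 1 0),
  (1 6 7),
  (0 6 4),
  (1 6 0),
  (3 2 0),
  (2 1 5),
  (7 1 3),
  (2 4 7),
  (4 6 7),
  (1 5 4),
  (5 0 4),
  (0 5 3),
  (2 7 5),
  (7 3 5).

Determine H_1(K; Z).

H_1 = Z^2.

Order the vertices as 0 < 1 < 2 < 3 < 4 < 5 < 6 < 7. Listing each simplex with vertices in this order, K has dimension 2 with simplices:

  0-simplices (8): [0], [1], [2], [3], [4], [5], [6], [7]
  1-simplices (24): (24 of them)
  2-simplices (16): [0,1,2], [0,1,6], [0,2,3], [0,3,5], [0,4,5], [0,4,6], [1,2,5], [1,3,4], [1,3,7], [1,4,5], [1,6,7], [2,3,4], [2,4,7], [2,5,7], [3,5,7], [4,6,7]

Hence C_0 ≅ Z^8, C_1 ≅ Z^24, C_2 ≅ Z^16.

Boundary ∂_1: C_1 → C_0 maps an edge to its endpoints' difference, ∂[p,q] = q − p. For instance
  ∂[2,4] = [4] − [2].
The 8×24 boundary matrix has rank 7 and Smith normal form diag(1,1,1,1,1,1,1).

The boundary map ∂_2: C_2 → C_1 acts by ∂[p,q,r] = [q,r] − [p,r] + [p,q]. For instance
  ∂[4,6,7] = [6,7] − [4,7] + [4,6],
  ∂[1,6,7] = [6,7] − [1,7] + [1,6].
As a 24×16 matrix over Z this has rank 15, with invariant factors (1,1,1,1,1,1,1,1,1,1,1,1,1,1,1).

From H_k ≅ ker(∂_k) / im(∂_{k+1}) we obtain:

  H_1: rank ker ∂_1 − rank ∂_2 = (24 − 7) − 15 = 2, and the invariant factors of ∂_2 are all 1, so H_1 = Z^2.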